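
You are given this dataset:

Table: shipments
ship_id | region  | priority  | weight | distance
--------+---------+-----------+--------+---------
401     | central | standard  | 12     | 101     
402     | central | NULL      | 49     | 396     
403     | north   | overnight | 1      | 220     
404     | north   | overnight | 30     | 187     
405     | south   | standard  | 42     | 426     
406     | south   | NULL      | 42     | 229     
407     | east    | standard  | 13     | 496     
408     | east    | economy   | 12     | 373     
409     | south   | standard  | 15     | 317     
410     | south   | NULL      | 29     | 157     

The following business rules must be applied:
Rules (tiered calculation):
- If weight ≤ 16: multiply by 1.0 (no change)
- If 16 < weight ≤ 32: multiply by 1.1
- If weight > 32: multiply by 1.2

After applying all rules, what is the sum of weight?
277.5

Step 1: Tier 1 (weight ≤ 16): 5 records, sum = 53 × 1.0 = 53.0
Step 2: Tier 2 (16 < weight ≤ 32): 2 records, sum = 59 × 1.1 = 64.9
Step 3: Tier 3 (weight > 32): 3 records, sum = 133 × 1.2 = 159.6
Step 4: Final sum = 53.0 + 64.9 + 159.6 = 277.5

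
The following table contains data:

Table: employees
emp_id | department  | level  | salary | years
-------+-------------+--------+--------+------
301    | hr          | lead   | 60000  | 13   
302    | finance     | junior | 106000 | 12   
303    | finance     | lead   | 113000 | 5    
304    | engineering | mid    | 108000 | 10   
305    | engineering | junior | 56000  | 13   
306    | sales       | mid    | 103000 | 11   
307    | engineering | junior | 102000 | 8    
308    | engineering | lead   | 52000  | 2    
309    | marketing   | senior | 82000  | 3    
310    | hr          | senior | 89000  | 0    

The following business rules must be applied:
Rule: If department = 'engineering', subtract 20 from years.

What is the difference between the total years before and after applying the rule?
80

Step 1: Original sum of years = 77
Step 2: 4 records have department = 'engineering'
Step 3: Each affected record changes by -20
Step 4: Total change = 4 × -20 = -80
Step 5: New sum = 77 + -80 = -3
Step 6: Difference = |-3 - 77| = 80
        (Sum decreased by 80)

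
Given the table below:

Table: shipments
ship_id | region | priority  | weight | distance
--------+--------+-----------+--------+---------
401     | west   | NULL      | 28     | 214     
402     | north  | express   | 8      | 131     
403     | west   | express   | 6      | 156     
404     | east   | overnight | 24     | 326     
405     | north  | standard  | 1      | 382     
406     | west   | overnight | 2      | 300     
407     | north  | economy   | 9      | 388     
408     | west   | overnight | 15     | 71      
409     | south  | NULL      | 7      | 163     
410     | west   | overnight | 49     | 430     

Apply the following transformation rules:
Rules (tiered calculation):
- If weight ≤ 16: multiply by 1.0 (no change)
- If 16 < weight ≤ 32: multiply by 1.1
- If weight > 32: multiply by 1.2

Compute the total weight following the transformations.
164.0

Step 1: Tier 1 (weight ≤ 16): 7 records, sum = 48 × 1.0 = 48.0
Step 2: Tier 2 (16 < weight ≤ 32): 2 records, sum = 52 × 1.1 = 57.2
Step 3: Tier 3 (weight > 32): 1 records, sum = 49 × 1.2 = 58.8
Step 4: Final sum = 48.0 + 57.2 + 58.8 = 164.0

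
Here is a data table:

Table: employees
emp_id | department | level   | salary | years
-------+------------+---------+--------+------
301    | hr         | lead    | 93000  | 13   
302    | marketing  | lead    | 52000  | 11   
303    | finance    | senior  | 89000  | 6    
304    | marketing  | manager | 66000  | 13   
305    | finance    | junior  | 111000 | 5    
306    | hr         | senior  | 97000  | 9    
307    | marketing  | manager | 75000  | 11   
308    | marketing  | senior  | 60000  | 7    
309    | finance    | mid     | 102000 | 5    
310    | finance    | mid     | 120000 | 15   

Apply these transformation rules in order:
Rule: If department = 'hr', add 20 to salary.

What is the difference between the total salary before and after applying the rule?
40

Step 1: Original sum of salary = 865000
Step 2: 2 records have department = 'hr'
Step 3: Each affected record changes by 20
Step 4: Total change = 2 × 20 = 40
Step 5: New sum = 865000 + 40 = 865040
Step 6: Difference = |865040 - 865000| = 40
        (Sum increased by 40)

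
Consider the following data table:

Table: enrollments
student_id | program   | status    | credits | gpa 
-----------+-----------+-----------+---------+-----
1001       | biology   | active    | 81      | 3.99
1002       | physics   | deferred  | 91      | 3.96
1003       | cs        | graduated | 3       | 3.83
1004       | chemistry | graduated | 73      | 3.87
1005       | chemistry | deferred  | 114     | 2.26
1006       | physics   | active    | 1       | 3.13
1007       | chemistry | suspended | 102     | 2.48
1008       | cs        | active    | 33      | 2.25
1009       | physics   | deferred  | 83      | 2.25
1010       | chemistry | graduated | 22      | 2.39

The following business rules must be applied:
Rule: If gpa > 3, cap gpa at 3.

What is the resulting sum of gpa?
26.63

Step 1: 5 records have gpa > 3
Step 2: These records originally summed to 18.78
Step 3: After capping: 5 × 3 = 15
Step 4: Unaffected records sum: 11.63
Step 5: Final sum = 15 + 11.63 = 26.63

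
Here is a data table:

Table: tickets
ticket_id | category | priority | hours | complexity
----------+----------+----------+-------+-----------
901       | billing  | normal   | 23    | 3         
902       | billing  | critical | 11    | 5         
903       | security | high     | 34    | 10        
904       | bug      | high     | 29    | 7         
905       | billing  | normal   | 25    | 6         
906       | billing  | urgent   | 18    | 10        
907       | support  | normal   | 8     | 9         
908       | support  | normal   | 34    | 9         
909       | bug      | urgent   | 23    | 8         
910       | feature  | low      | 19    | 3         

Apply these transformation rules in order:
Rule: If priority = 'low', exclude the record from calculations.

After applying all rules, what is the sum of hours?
205

Step 1: Identify records where priority = 'low'
Step 2: The excluded records sum to 19
Step 3: Original total hours = 224
Step 4: Remaining total = 224 - 19 = 205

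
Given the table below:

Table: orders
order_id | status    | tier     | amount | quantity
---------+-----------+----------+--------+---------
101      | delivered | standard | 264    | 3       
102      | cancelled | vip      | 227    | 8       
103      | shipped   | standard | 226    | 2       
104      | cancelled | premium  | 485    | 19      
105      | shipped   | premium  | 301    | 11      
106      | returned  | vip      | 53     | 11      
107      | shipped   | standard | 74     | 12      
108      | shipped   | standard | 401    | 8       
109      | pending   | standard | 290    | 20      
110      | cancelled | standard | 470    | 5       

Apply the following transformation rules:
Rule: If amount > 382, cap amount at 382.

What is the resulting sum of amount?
2581

Step 1: 3 records have amount > 382
Step 2: These records originally summed to 1356
Step 3: After capping: 3 × 382 = 1146
Step 4: Unaffected records sum: 1435
Step 5: Final sum = 1146 + 1435 = 2581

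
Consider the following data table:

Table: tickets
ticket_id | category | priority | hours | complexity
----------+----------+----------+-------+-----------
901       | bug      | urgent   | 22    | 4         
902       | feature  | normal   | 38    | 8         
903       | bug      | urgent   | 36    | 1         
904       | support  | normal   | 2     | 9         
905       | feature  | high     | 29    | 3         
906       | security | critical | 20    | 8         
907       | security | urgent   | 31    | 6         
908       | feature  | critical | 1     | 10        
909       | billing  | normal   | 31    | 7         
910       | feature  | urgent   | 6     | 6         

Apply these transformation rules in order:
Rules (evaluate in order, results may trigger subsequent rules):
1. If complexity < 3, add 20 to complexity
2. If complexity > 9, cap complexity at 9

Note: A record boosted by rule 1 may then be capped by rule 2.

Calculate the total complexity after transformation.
69

Step 1: Apply rule 1 to records with complexity < 3
  - 1 records get bonus of 20
  - Of these, 1 records then exceed 9 and get capped
Step 2: Apply rule 2 to records with complexity > 9
  - 1 records (original) are capped
Step 3: Calculate final sum = 69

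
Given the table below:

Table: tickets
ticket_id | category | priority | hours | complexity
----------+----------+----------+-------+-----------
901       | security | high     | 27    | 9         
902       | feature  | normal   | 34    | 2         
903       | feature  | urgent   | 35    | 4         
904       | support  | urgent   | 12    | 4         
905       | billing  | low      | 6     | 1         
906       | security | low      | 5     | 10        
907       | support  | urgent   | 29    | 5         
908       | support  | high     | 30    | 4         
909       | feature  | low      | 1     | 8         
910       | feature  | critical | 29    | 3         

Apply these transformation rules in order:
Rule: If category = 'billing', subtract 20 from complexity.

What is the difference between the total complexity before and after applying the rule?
20

Step 1: Original sum of complexity = 50
Step 2: 1 records have category = 'billing'
Step 3: Each affected record changes by -20
Step 4: Total change = 1 × -20 = -20
Step 5: New sum = 50 + -20 = 30
Step 6: Difference = |30 - 50| = 20
        (Sum decreased by 20)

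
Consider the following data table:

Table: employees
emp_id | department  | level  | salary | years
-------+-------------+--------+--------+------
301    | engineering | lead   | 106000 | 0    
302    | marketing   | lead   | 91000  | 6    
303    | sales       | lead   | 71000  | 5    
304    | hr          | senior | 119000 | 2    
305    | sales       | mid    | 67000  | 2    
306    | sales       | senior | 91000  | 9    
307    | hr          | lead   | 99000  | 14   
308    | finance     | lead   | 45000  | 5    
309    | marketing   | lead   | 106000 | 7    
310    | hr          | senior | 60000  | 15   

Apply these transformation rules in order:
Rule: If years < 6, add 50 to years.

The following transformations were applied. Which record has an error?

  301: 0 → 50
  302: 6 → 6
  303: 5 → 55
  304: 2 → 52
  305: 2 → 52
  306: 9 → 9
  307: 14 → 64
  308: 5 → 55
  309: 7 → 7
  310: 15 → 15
Record 307 has an error. The correct transformed value should be 14, not 64.

Step 1: Check each record against the rule
Step 2: Record 307 has years = 14
Step 3: Since 14 >= 6, the bonus should not have been applied
Step 4: Correct value = 14, but claimed value = 64
Conclusion: Record 307 has the error.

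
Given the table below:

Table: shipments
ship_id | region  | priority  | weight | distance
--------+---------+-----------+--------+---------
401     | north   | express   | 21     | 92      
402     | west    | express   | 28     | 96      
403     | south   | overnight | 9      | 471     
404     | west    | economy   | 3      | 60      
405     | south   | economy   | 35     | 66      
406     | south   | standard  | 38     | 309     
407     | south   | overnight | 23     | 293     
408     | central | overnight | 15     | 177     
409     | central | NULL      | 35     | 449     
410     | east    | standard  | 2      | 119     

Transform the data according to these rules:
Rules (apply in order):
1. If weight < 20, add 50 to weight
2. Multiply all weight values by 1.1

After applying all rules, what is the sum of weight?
449.9

Step 1: Apply Rule 1 - Add 50 to records with weight < 20
  - 4 records affected: 29 + (4 × 50) = 229
  - Unaffected records: 180
  - Sum after Rule 1: 409
Step 2: Apply Rule 2 - Multiply all by 1.1
  - 409 × 1.1 = 449.9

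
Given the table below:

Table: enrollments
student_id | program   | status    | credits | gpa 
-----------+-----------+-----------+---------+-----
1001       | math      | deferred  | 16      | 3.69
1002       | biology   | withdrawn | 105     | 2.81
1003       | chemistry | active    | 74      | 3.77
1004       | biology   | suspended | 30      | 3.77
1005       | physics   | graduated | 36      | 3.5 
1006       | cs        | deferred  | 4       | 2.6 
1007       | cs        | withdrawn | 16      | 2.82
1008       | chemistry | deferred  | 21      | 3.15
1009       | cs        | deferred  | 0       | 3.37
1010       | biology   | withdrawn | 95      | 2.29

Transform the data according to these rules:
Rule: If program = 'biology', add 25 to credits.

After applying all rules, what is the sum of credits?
472

Step 1: Count records where program = 'biology': 3
Step 2: Total bonus added: 3 × 25 = 75
Step 3: Original sum of credits: 397
Step 4: Final sum = 397 + 75 = 472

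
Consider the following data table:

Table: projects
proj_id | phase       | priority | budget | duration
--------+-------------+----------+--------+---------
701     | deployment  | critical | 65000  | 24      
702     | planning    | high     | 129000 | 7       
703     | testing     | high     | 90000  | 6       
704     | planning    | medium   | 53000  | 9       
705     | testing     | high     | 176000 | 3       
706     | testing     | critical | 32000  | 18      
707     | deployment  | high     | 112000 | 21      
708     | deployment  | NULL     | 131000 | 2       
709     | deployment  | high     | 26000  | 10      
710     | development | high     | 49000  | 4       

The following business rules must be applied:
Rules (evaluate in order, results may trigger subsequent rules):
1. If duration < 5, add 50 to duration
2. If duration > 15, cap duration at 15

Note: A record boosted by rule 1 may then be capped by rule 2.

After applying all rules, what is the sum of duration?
122

Step 1: Apply rule 1 to records with duration < 5
  - 3 records get bonus of 50
  - Of these, 3 records then exceed 15 and get capped
Step 2: Apply rule 2 to records with duration > 15
  - 3 records (original) are capped
Step 3: Calculate final sum = 122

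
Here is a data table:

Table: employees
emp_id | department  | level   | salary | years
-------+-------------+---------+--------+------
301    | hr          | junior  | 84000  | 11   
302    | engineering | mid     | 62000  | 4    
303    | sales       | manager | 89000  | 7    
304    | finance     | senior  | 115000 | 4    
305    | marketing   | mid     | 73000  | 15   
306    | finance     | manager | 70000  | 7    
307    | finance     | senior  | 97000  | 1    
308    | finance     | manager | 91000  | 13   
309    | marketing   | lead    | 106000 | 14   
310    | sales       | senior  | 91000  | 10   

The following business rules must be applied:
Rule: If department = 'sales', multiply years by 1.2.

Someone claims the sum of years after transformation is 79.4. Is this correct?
No, the correct result is 89.4.

Step 1: Calculate the correct sum after transformation
Step 2: Apply multiplier 1.2 to records where department = 'sales'
Step 3: Correct result = 89.4
Step 4: Claimed result = 79.4
Step 5: 89.4 ≠ 79.4
Conclusion: The claimed result is incorrect. The correct answer is 89.4.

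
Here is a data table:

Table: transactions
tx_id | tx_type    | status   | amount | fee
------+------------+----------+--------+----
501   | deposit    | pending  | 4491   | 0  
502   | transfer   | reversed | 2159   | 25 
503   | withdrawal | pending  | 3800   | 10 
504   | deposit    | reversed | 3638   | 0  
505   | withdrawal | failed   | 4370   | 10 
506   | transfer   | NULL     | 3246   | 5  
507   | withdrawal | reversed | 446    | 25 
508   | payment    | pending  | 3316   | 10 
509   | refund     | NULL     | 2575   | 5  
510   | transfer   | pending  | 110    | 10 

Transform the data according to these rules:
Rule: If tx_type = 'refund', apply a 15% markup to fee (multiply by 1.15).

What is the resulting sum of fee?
100.75

Step 1: Records with tx_type = 'refund' have total fee = 5
Step 2: Apply multiplier: 5 × 1.15 = 5.75
Step 3: Other records total: 95
Step 4: Final sum = 5.75 + 95 = 100.75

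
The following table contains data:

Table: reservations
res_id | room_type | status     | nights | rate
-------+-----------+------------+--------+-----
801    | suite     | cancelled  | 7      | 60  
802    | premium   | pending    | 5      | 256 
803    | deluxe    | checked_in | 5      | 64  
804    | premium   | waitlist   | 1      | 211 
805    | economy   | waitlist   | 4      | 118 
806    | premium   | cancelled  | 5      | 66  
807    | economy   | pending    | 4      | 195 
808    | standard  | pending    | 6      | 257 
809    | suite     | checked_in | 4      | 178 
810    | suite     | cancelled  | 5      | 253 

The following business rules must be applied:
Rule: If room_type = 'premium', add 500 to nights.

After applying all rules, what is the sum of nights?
1546

Step 1: Count records where room_type = 'premium': 3
Step 2: Total bonus added: 3 × 500 = 1500
Step 3: Original sum of nights: 46
Step 4: Final sum = 46 + 1500 = 1546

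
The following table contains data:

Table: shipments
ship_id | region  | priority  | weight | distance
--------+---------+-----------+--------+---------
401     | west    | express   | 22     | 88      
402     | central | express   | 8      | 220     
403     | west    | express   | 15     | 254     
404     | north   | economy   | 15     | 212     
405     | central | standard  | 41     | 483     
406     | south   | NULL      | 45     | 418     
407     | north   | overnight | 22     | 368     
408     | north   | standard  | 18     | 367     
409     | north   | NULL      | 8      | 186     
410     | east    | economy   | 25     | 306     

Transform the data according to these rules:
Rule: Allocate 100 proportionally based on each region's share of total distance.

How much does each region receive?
central: 24.22, east: 10.54, north: 39.04, south: 14.4, west: 11.78

Step 1: Calculate total distance = 2902
Step 2: Calculate each region's proportion:
  central: 703/2902 = 24.22% → 24.22
  east: 306/2902 = 10.54% → 10.54
  north: 1133/2902 = 39.04% → 39.04
  south: 418/2902 = 14.40% → 14.4
  west: 342/2902 = 11.78% → 11.78
Step 3: Verify: sum of allocations ≈ 100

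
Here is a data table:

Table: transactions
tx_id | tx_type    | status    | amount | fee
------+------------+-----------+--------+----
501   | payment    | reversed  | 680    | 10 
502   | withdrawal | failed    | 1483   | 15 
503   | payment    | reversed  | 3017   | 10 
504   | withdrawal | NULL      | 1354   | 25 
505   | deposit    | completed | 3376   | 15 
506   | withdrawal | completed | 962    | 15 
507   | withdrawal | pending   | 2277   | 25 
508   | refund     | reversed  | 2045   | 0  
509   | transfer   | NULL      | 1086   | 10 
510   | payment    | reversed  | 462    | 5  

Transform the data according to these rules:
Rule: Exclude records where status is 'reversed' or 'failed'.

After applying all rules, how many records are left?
5

Step 1: Count records to exclude
  - 4 (reversed) + 1 (failed) = 5 records
Step 2: Total records: 10
Step 3: Remaining = 10 - 5 = 5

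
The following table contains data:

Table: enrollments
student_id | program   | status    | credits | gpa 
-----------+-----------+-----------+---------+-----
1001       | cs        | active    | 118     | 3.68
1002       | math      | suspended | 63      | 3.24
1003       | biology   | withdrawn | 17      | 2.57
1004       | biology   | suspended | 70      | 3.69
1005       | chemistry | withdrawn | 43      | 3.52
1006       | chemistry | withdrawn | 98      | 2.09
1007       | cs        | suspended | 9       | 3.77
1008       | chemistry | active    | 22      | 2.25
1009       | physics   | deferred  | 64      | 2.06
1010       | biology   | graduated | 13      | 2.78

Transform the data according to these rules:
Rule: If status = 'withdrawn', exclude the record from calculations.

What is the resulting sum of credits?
359

Step 1: Identify records where status = 'withdrawn'
Step 2: The excluded records sum to 158
Step 3: Original total credits = 517
Step 4: Remaining total = 517 - 158 = 359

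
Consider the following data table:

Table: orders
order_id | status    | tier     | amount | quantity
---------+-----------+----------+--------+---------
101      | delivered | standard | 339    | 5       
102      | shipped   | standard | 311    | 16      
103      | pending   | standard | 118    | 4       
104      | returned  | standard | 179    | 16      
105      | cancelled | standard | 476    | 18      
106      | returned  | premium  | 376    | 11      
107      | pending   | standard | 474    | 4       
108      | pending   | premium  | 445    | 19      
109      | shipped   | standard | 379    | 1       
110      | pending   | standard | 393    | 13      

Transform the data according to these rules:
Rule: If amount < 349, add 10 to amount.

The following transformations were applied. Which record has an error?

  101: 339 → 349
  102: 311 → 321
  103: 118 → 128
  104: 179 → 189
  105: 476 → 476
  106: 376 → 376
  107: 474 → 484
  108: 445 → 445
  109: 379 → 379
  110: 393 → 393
Record 107 has an error. The correct transformed value should be 474, not 484.

Step 1: Check each record against the rule
Step 2: Record 107 has amount = 474
Step 3: Since 474 >= 349, the bonus should not have been applied
Step 4: Correct value = 474, but claimed value = 484
Conclusion: Record 107 has the error.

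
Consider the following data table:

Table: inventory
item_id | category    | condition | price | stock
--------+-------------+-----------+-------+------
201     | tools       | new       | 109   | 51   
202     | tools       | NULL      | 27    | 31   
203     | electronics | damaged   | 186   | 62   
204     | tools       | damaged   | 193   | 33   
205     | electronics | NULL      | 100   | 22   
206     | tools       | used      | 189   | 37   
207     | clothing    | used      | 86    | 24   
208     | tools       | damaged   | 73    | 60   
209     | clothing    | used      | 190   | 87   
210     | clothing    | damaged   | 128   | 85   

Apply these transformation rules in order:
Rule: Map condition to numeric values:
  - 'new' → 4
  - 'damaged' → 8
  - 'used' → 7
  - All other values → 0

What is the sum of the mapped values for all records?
57

Step 1: Apply mapping to each record
Step 2: Count by status:
  'new': 1 records × 4 = 4
  'damaged': 4 records × 8 = 32
  'used': 3 records × 7 = 21
Step 3: Sum all mapped values = 57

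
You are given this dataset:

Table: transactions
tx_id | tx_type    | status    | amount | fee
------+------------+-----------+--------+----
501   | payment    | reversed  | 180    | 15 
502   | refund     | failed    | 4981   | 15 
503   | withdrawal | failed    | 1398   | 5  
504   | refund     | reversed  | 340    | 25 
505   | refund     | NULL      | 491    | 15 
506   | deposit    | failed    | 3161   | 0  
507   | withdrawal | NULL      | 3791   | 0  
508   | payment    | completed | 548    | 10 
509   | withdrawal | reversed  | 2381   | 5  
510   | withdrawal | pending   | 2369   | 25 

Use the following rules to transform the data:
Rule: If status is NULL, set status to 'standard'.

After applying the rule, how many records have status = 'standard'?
2

Step 1: Count records where status IS NULL
Step 2: Found 2 records with NULL status
Step 3: These records will have status set to 'standard'
Step 4: Records already having status = 'standard': 0
Step 5: Answer: 2 + 0 = 2 records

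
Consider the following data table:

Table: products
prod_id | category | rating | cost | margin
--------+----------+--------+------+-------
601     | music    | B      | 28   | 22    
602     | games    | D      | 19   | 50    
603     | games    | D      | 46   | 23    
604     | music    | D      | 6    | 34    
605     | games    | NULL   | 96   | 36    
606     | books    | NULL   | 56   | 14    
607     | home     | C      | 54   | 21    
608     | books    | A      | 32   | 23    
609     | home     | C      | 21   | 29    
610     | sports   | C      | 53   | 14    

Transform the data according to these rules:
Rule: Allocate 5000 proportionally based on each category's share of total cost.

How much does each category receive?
books: 1070.56, games: 1958.64, home: 912.41, music: 413.63, sports: 644.77

Step 1: Calculate total cost = 411
Step 2: Calculate each category's proportion:
  books: 88/411 = 21.41% → 1070.56
  games: 161/411 = 39.17% → 1958.64
  home: 75/411 = 18.25% → 912.41
  music: 34/411 = 8.27% → 413.63
  sports: 53/411 = 12.90% → 644.77
Step 3: Verify: sum of allocations ≈ 5000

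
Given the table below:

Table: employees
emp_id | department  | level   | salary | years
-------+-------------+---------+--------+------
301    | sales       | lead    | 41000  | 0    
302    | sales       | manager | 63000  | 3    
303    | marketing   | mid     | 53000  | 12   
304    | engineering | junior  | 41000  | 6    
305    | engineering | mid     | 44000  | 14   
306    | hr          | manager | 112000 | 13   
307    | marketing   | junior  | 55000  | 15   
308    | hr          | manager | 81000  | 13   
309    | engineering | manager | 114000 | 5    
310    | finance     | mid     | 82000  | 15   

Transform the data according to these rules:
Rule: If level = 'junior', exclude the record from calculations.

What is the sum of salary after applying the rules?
590000

Step 1: Identify records where level = 'junior'
Step 2: The excluded records sum to 96000
Step 3: Original total salary = 686000
Step 4: Remaining total = 686000 - 96000 = 590000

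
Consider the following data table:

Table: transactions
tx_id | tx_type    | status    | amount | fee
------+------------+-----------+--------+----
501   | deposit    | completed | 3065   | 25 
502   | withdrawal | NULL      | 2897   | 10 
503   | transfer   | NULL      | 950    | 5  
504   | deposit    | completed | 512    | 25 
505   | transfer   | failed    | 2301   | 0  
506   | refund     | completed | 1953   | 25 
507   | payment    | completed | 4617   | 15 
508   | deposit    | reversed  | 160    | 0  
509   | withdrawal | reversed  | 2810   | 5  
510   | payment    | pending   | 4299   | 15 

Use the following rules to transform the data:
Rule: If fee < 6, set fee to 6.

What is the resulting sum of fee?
139

Step 1: 4 records have fee < 6
Step 2: These records originally summed to 10
Step 3: After setting to minimum: 4 × 6 = 24
Step 4: Unaffected records sum: 115
Step 5: Final sum = 24 + 115 = 139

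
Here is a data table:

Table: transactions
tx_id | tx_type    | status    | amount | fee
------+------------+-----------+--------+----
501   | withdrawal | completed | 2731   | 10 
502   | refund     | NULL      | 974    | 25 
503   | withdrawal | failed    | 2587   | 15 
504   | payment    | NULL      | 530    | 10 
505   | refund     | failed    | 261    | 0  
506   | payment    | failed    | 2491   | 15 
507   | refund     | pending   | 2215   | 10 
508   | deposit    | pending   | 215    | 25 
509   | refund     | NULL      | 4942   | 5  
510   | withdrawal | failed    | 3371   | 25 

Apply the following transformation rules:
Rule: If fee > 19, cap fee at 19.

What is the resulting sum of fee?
122

Step 1: 3 records have fee > 19
Step 2: These records originally summed to 75
Step 3: After capping: 3 × 19 = 57
Step 4: Unaffected records sum: 65
Step 5: Final sum = 57 + 65 = 122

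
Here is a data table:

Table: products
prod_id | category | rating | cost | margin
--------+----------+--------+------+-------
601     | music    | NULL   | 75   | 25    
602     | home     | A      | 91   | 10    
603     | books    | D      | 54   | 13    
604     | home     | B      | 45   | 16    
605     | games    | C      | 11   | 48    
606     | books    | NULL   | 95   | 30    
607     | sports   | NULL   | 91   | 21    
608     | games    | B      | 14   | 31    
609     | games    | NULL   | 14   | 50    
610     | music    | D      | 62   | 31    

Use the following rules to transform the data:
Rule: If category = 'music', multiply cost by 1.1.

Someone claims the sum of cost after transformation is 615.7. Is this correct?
No, the correct result is 565.7.

Step 1: Calculate the correct sum after transformation
Step 2: Apply multiplier 1.1 to records where category = 'music'
Step 3: Correct result = 565.7
Step 4: Claimed result = 615.7
Step 5: 565.7 ≠ 615.7
Conclusion: The claimed result is incorrect. The correct answer is 565.7.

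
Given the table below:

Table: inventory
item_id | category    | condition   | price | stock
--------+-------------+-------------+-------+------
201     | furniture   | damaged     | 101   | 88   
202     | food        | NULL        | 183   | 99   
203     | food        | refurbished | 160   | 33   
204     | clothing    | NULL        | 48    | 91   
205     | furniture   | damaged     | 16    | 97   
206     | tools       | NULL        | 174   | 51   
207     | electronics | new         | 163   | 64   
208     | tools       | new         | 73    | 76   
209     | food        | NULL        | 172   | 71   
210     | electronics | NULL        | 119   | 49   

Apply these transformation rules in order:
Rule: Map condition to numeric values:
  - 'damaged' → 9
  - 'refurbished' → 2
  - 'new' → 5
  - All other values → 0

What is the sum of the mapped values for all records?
30

Step 1: Apply mapping to each record
Step 2: Count by status:
  'damaged': 2 records × 9 = 18
  'refurbished': 1 records × 2 = 2
  'new': 2 records × 5 = 10
Step 3: Sum all mapped values = 30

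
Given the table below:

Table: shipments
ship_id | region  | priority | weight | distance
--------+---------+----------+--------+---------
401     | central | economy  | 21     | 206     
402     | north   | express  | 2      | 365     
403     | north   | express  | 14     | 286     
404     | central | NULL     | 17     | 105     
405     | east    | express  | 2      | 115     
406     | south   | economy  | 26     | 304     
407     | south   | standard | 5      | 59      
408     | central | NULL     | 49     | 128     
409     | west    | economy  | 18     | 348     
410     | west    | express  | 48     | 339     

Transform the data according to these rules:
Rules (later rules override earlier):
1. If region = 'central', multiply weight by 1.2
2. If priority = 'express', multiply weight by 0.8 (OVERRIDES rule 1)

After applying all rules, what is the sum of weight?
206.2

Step 1: Rule 2 takes priority for records with priority = 'express'
  - 4 records: 66 × 0.8 = 52.8
Step 2: Rule 1 applies to remaining records with region = 'central'
  - 3 records: 87 × 1.2 = 104.4
Step 3: Other records unchanged: 49
Step 4: Final sum = 52.8 + 104.4 + 49 = 206.2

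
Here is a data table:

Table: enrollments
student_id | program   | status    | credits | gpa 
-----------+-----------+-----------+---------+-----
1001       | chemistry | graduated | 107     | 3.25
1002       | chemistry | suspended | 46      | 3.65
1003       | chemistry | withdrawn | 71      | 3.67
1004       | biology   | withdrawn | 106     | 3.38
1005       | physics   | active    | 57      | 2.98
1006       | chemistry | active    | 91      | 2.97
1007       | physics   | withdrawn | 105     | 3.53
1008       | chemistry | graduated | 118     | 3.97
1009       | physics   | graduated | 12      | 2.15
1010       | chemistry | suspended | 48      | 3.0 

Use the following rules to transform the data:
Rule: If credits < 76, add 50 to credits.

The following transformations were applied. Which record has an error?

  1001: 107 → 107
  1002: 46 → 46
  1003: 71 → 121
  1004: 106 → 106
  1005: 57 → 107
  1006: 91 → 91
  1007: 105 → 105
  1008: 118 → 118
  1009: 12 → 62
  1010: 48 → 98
Record 1002 has an error. The correct transformed value should be 96, not 46.

Step 1: Check each record against the rule
Step 2: Record 1002 has credits = 46
Step 3: Since 46 < 76, the bonus should have been applied
Step 4: Correct value = 96, but claimed value = 46
Conclusion: Record 1002 has the error.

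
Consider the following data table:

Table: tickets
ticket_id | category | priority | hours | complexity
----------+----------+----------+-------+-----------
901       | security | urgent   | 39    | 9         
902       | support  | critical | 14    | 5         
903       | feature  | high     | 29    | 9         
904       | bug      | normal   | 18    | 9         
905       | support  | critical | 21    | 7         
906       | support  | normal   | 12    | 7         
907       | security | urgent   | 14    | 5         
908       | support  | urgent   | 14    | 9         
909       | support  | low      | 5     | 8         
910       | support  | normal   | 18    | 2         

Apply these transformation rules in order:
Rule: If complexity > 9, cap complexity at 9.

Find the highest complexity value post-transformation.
9

Step 1: Original maximum complexity = 9
Step 2: Check cap of 9 against maximum
Step 3: No records exceed the cap (max 9 <= cap 9), so no capping applies
Step 4: Maximum after transformation = 9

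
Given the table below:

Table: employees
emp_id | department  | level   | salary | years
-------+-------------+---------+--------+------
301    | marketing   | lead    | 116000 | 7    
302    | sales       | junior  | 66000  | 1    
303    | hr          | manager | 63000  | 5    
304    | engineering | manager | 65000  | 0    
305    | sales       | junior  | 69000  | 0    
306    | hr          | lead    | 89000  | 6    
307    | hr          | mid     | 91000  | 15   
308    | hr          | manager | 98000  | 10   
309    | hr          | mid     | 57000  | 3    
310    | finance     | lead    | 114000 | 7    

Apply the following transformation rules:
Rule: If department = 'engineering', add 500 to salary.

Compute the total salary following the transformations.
828500

Step 1: Count records where department = 'engineering': 1
Step 2: Total bonus added: 1 × 500 = 500
Step 3: Original sum of salary: 828000
Step 4: Final sum = 828000 + 500 = 828500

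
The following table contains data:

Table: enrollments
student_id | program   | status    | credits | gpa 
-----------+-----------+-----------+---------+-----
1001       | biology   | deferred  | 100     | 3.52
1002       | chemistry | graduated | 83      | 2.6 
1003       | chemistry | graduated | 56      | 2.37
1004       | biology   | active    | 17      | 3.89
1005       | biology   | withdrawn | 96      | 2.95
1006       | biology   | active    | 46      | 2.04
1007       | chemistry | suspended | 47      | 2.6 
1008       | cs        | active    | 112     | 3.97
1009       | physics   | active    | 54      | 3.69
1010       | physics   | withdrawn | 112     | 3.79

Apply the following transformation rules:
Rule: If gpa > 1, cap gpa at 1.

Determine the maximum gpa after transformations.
1

Step 1: Original maximum gpa = 3.97
Step 2: Apply cap at 1
Step 3: 10 records had gpa > 1 and were capped
Step 4: Maximum after transformation = 1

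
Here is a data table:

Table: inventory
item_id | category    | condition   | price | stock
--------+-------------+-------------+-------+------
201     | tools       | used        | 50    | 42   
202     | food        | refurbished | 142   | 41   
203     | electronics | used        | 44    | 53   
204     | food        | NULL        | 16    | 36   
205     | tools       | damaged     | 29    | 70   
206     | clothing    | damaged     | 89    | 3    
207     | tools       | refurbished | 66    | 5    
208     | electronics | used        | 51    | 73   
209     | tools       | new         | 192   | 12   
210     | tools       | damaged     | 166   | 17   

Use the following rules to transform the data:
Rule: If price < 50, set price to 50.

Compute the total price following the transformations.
906

Step 1: 3 records have price < 50
Step 2: These records originally summed to 89
Step 3: After setting to minimum: 3 × 50 = 150
Step 4: Unaffected records sum: 756
Step 5: Final sum = 150 + 756 = 906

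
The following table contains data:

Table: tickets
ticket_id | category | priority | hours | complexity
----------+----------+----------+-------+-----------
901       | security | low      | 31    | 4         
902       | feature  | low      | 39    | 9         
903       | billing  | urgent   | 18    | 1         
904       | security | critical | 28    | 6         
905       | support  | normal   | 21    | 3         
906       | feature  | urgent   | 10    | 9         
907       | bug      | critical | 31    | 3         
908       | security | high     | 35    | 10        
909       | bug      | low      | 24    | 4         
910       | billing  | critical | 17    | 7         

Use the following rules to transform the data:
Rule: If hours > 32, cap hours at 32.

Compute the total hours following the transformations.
244

Step 1: 2 records have hours > 32
Step 2: These records originally summed to 74
Step 3: After capping: 2 × 32 = 64
Step 4: Unaffected records sum: 180
Step 5: Final sum = 64 + 180 = 244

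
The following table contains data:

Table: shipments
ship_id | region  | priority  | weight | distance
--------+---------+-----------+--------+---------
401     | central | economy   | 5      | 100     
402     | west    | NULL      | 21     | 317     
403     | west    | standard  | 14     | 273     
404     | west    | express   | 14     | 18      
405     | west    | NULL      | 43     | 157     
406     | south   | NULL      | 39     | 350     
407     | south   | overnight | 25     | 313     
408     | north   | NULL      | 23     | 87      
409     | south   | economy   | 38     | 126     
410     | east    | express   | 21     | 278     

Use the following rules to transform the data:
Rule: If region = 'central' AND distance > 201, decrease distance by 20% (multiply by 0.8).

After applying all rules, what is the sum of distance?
2019

Step 1: Find records where region = 'central' AND distance > 201
Step 2: 0 records match, summing to 0
Step 3: After multiplier: 0 × 0.8 = 0.0
Step 4: Unaffected records sum: 2019
Step 5: Final sum = 0.0 + 2019 = 2019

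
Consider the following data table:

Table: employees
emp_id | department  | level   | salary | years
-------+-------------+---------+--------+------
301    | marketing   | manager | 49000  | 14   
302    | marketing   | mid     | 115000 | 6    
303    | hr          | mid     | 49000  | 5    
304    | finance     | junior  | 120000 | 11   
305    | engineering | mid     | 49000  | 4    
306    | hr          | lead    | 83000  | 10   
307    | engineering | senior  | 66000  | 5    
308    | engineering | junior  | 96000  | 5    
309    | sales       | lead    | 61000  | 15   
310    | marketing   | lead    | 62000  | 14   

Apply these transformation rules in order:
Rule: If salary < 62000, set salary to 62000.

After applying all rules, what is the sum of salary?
790000

Step 1: 4 records have salary < 62000
Step 2: These records originally summed to 208000
Step 3: After setting to minimum: 4 × 62000 = 248000
Step 4: Unaffected records sum: 542000
Step 5: Final sum = 248000 + 542000 = 790000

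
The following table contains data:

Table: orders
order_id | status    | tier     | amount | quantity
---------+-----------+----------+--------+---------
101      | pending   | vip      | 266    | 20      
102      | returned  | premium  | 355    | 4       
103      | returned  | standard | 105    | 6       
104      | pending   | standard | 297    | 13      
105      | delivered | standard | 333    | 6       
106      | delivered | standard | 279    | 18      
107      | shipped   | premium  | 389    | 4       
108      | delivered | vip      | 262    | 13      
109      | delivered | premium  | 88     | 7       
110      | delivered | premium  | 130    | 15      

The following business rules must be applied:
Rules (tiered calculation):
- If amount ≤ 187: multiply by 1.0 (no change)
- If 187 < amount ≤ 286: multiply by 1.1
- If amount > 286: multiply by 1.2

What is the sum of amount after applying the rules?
2859.5

Step 1: Tier 1 (amount ≤ 187): 3 records, sum = 323 × 1.0 = 323.0
Step 2: Tier 2 (187 < amount ≤ 286): 3 records, sum = 807 × 1.1 = 887.7
Step 3: Tier 3 (amount > 286): 4 records, sum = 1374 × 1.2 = 1648.8
Step 4: Final sum = 323.0 + 887.7 + 1648.8 = 2859.5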